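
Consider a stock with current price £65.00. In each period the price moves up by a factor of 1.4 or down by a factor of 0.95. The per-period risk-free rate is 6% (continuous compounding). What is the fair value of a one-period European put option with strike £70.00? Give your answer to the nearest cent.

£5.84

Risk-neutral probability p = (e^0.06 − 0.95)/(1.4 − 0.95) = 0.1118/0.4500 = 0.2485
Terminal stock prices: S_u = 91, S_d = 61.75
Terminal payoffs (K − S): max(-21, 0) = 0, max(8.25, 0) = 8.25
Node 0 (S = 65): V_0 = e^(−0.06)·[0.2485·0.0000 + 0.7515·8.2500] = 5.8386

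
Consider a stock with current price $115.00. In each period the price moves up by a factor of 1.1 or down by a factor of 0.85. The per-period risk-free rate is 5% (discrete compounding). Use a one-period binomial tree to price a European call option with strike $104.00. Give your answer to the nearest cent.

Risk-neutral probability p = (1 + 0.05 − 0.85)/(1.1 − 0.85) = 0.2000/0.2500 = 0.8000
Terminal stock prices: S_u = 126.5, S_d = 97.75
Terminal payoffs (S − K): max(22.5, 0) = 22.5, max(-6.25, 0) = 0
Node 0 (S = 115): V_0 = 1/1.05·[0.8000·22.5000 + 0.2000·0.0000] = 17.1429

$17.14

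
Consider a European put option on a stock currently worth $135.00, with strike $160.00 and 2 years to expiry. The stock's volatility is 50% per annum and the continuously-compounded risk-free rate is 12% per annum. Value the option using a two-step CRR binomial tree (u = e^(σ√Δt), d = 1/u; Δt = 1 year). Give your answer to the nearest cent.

$31.54

CRR parameters: u = e^(σ√Δt) = e^(0.5·√1) = 1.6487, d = 1/u = 0.6065
Per-period rate: rΔt = 0.12·1 = 0.12, so R = e^0.12 = 1.1275
Risk-neutral probability p = (e^0.12 − 0.6065)/(1.6487 − 0.6065) = 0.5210/1.0422 = 0.4999
Terminal stock prices: S_uu = 367, S_ud = 135, S_dd = 49.66
Terminal payoffs (K − S): max(-207, 0) = 0, max(25, 0) = 25, max(110.3, 0) = 110.3
Node u (S = 222.6): V_u = e^(−0.12)·[0.4999·0.0000 + 0.5001·25.0000] = 11.0893
Node d (S = 81.88): V_d = e^(−0.12)·[0.4999·25.0000 + 0.5001·110.3363] = 60.0256
Node 0 (S = 135): V_0 = e^(−0.12)·[0.4999·11.0893 + 0.5001·60.0256] = 31.5420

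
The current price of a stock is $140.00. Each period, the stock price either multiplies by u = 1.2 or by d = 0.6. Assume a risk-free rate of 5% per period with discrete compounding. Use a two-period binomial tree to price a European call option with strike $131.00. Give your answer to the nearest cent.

$36.02

Risk-neutral probability p = (1 + 0.05 − 0.6)/(1.2 − 0.6) = 0.4500/0.6000 = 0.7500
Terminal stock prices: S_uu = 201.6, S_ud = 100.8, S_dd = 50.4
Terminal payoffs (S − K): max(70.6, 0) = 70.6, max(-30.2, 0) = 0, max(-80.6, 0) = 0
Node u (S = 168): V_u = 1/1.05·[0.7500·70.6000 + 0.2500·0.0000] = 50.4286
Node d (S = 84): V_d = 1/1.05·[0.7500·0.0000 + 0.2500·0.0000] = 0.0000
Node 0 (S = 140): V_0 = 1/1.05·[0.7500·50.4286 + 0.2500·0.0000] = 36.0204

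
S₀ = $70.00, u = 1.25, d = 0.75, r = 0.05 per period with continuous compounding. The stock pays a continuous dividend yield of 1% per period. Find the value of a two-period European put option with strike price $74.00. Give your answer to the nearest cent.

$9.17

Per-period risk-free factor R = e^0.05 = 1.0513; dividend-adjusted growth = e^(0.05−0.01) = 1.0408.
Risk-neutral probability p = (1.0408 − 0.75)/(1.25 − 0.75) = 0.2908/0.5000 = 0.5816
Terminal stock prices: S_uu = 109.4, S_ud = 65.62, S_dd = 39.38
Terminal payoffs (K − S): max(-35.38, 0) = 0, max(8.375, 0) = 8.375, max(34.62, 0) = 34.62
Node u (S = 87.5): V_u = e^(−0.05)·[0.5816·0.0000 + 0.4184·8.3750] = 3.3330
Node d (S = 52.5): V_d = e^(−0.05)·[0.5816·8.3750 + 0.4184·34.6250] = 18.4134
Node 0 (S = 70): V_0 = e^(−0.05)·[0.5816·3.3330 + 0.4184·18.4134] = 9.1721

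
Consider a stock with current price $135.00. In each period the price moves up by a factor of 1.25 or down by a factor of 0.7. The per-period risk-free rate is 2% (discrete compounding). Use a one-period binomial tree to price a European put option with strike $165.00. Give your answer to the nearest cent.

Risk-neutral probability p = (1 + 0.02 − 0.7)/(1.25 − 0.7) = 0.3200/0.5500 = 0.5818
Terminal stock prices: S_u = 168.8, S_d = 94.5
Terminal payoffs (K − S): max(-3.75, 0) = 0, max(70.5, 0) = 70.5
Node 0 (S = 135): V_0 = 1/1.02·[0.5818·0.0000 + 0.4182·70.5000] = 28.9037

$28.90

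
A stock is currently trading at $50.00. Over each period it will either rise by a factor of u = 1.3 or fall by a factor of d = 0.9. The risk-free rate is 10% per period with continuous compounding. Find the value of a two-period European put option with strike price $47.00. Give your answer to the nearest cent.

Risk-neutral probability p = (e^0.1 − 0.9)/(1.3 − 0.9) = 0.2052/0.4000 = 0.5129
Terminal stock prices: S_uu = 84.5, S_ud = 58.5, S_dd = 40.5
Terminal payoffs (K − S): max(-37.5, 0) = 0, max(-11.5, 0) = 0, max(6.5, 0) = 6.5
Node u (S = 65): V_u = e^(−0.1)·[0.5129·0.0000 + 0.4871·0.0000] = 0.0000
Node d (S = 45): V_d = e^(−0.1)·[0.5129·0.0000 + 0.4871·6.5000] = 2.8647
Node 0 (S = 50): V_0 = e^(−0.1)·[0.5129·0.0000 + 0.4871·2.8647] = 1.2625

$1.26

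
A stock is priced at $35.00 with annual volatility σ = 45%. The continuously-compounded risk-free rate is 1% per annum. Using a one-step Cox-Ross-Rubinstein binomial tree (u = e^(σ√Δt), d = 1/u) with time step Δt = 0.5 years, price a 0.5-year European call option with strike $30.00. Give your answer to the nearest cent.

CRR parameters: u = e^(σ√Δt) = e^(0.45·√0.5) = 1.3746, d = 1/u = 0.7275
Per-period rate: rΔt = 0.01·0.5 = 0.005, so R = e^0.005 = 1.0050
Risk-neutral probability p = (e^0.005 − 0.7275)/(1.3746 − 0.7275) = 0.2776/0.6472 = 0.4289
Terminal stock prices: S_u = 48.11, S_d = 25.46
Terminal payoffs (S − K): max(18.11, 0) = 18.11, max(-4.539, 0) = 0
Node 0 (S = 35): V_0 = e^(−0.005)·[0.4289·18.1127 + 0.5711·0.0000] = 7.7291

$7.73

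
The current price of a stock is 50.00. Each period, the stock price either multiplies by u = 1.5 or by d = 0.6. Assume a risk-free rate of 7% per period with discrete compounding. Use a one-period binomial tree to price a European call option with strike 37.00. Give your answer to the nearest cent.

Risk-neutral probability p = (1 + 0.07 − 0.6)/(1.5 − 0.6) = 0.4700/0.9000 = 0.5222
Terminal stock prices: S_u = 75, S_d = 30
Terminal payoffs (S − K): max(38, 0) = 38, max(-7, 0) = 0
Node 0 (S = 50): V_0 = 1/1.07·[0.5222·38.0000 + 0.4778·0.0000] = 18.5462

18.55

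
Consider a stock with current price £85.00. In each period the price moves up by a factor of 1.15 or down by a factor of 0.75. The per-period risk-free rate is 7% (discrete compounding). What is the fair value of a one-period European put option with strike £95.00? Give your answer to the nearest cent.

Risk-neutral probability p = (1 + 0.07 − 0.75)/(1.15 − 0.75) = 0.3200/0.4000 = 0.8000
Terminal stock prices: S_u = 97.75, S_d = 63.75
Terminal payoffs (K − S): max(-2.75, 0) = 0, max(31.25, 0) = 31.25
Node 0 (S = 85): V_0 = 1/1.07·[0.8000·0.0000 + 0.2000·31.2500] = 5.8411

£5.84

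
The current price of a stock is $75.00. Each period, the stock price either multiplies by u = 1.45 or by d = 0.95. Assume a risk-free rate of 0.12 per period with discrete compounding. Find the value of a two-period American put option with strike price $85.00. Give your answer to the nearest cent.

Risk-neutral probability p = (1 + 0.12 − 0.95)/(1.45 − 0.95) = 0.1700/0.5000 = 0.3400
Terminal stock prices: S_uu = 157.7, S_ud = 103.3, S_dd = 67.69
Terminal payoffs (K − S): max(-72.69, 0) = 0, max(-18.31, 0) = 0, max(17.31, 0) = 17.31
Node u (S = 108.8): continuation = 1/1.12·[0.3400·0.0000 + 0.6600·0.0000] = 0.0000; exercise value = 0.0000 ≤ continuation, so V_u = 0.0000
Node d (S = 71.25): continuation = 1/1.12·[0.3400·0.0000 + 0.6600·17.3125] = 10.2020; exercise value = 13.7500 > continuation, so V_d = 13.7500 (exercise)
Node 0 (S = 75): continuation = 1/1.12·[0.3400·0.0000 + 0.6600·13.7500] = 8.1027; exercise value = 10.0000 > continuation, so V_0 = 10.0000 (exercise)

$10.00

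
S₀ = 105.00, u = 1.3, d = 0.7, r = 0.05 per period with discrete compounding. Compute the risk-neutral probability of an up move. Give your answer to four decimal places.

p = 0.5833

Risk-neutral probability p = (1 + 0.05 − 0.7)/(1.3 − 0.7) = 0.3500/0.6000 = 0.5833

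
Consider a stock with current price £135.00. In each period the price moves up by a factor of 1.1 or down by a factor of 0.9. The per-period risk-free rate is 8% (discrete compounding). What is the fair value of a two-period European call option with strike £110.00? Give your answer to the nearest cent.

£40.70

Risk-neutral probability p = (1 + 0.08 − 0.9)/(1.1 − 0.9) = 0.1800/0.2000 = 0.9000
Terminal stock prices: S_uu = 163.4, S_ud = 133.7, S_dd = 109.4
Terminal payoffs (S − K): max(53.35, 0) = 53.35, max(23.65, 0) = 23.65, max(-0.65, 0) = 0
Node u (S = 148.5): V_u = 1/1.08·[0.9000·53.3500 + 0.1000·23.6500] = 46.6481
Node d (S = 121.5): V_d = 1/1.08·[0.9000·23.6500 + 0.1000·0.0000] = 19.7083
Node 0 (S = 135): V_0 = 1/1.08·[0.9000·46.6481 + 0.1000·19.7083] = 40.6983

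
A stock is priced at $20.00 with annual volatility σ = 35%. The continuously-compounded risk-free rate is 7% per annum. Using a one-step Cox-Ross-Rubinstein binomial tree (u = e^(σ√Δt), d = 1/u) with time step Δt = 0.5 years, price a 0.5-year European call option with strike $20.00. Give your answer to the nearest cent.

$2.76

CRR parameters: u = e^(σ√Δt) = e^(0.35·√0.5) = 1.2808, d = 1/u = 0.7808
Per-period rate: rΔt = 0.07·0.5 = 0.035, so R = e^0.035 = 1.0356
Risk-neutral probability p = (e^0.035 − 0.7808)/(1.2808 − 0.7808) = 0.2549/0.5000 = 0.5097
Terminal stock prices: S_u = 25.62, S_d = 15.62
Terminal payoffs (S − K): max(5.616, 0) = 5.616, max(-4.385, 0) = 0
Node 0 (S = 20): V_0 = e^(−0.035)·[0.5097·5.6161 + 0.4903·0.0000] = 2.7639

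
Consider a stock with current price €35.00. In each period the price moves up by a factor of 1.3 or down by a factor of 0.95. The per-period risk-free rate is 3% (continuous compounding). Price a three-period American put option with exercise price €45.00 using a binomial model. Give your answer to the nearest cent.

Risk-neutral probability p = (e^0.03 − 0.95)/(1.3 − 0.95) = 0.0805/0.3500 = 0.2299
Terminal stock prices: S_uuu = 76.89, S_uud = 56.19, S_udd = 41.06, S_ddd = 30.01
Terminal payoffs (K − S): max(-31.89, 0) = 0, max(-11.19, 0) = 0, max(3.936, 0) = 3.936, max(14.99, 0) = 14.99
Node uu (S = 59.15): continuation = e^(−0.03)·[0.2299·0.0000 + 0.7701·0.0000] = 0.0000; exercise value = 0.0000 ≤ continuation, so V_uu = 0.0000
Node ud (S = 43.23): continuation = e^(−0.03)·[0.2299·0.0000 + 0.7701·3.9363] = 2.9418; exercise value = 1.7750 ≤ continuation, so V_ud = 2.9418
Node dd (S = 31.59): continuation = e^(−0.03)·[0.2299·3.9363 + 0.7701·14.9919] = 12.0825; exercise value = 13.4125 > continuation, so V_dd = 13.4125 (exercise)
Node u (S = 45.5): continuation = e^(−0.03)·[0.2299·0.0000 + 0.7701·2.9418] = 2.1986; exercise value = 0.0000 ≤ continuation, so V_u = 2.1986
Node d (S = 33.25): continuation = e^(−0.03)·[0.2299·2.9418 + 0.7701·13.4125] = 10.6803; exercise value = 11.7500 > continuation, so V_d = 11.7500 (exercise)
Node 0 (S = 35): continuation = e^(−0.03)·[0.2299·2.1986 + 0.7701·11.7500] = 9.2721; exercise value = 10.0000 > continuation, so V_0 = 10.0000 (exercise)

€10.00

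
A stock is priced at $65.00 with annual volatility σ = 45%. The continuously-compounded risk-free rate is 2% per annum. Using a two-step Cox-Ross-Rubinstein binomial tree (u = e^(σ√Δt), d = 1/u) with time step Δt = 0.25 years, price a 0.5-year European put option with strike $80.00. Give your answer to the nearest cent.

$18.70

CRR parameters: u = e^(σ√Δt) = e^(0.45·√0.25) = 1.2523, d = 1/u = 0.7985
Per-period rate: rΔt = 0.02·0.25 = 0.005, so R = e^0.005 = 1.0050
Risk-neutral probability p = (e^0.005 − 0.7985)/(1.2523 − 0.7985) = 0.2065/0.4538 = 0.4550
Terminal stock prices: S_uu = 101.9, S_ud = 65, S_dd = 41.45
Terminal payoffs (K − S): max(-21.94, 0) = 0, max(15, 0) = 15, max(38.55, 0) = 38.55
Node u (S = 81.4): V_u = e^(−0.005)·[0.4550·0.0000 + 0.5450·15.0000] = 8.1338
Node d (S = 51.9): V_d = e^(−0.005)·[0.4550·15.0000 + 0.5450·38.5542] = 27.6974
Node 0 (S = 65): V_0 = e^(−0.005)·[0.4550·8.1338 + 0.5450·27.6974] = 18.7016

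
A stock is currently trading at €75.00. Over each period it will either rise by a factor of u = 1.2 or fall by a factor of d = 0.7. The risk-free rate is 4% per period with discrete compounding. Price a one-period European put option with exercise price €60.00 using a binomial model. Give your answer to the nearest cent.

€2.31

Risk-neutral probability p = (1 + 0.04 − 0.7)/(1.2 − 0.7) = 0.3400/0.5000 = 0.6800
Terminal stock prices: S_u = 90, S_d = 52.5
Terminal payoffs (K − S): max(-30, 0) = 0, max(7.5, 0) = 7.5
Node 0 (S = 75): V_0 = 1/1.04·[0.6800·0.0000 + 0.3200·7.5000] = 2.3077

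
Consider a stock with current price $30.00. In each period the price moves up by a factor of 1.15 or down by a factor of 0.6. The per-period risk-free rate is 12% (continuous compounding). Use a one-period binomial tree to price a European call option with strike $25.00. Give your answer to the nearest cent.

$8.08

Risk-neutral probability p = (e^0.12 − 0.6)/(1.15 − 0.6) = 0.5275/0.5500 = 0.9591
Terminal stock prices: S_u = 34.5, S_d = 18
Terminal payoffs (S − K): max(9.5, 0) = 9.5, max(-7, 0) = 0
Node 0 (S = 30): V_0 = e^(−0.12)·[0.9591·9.5000 + 0.0409·0.0000] = 8.0810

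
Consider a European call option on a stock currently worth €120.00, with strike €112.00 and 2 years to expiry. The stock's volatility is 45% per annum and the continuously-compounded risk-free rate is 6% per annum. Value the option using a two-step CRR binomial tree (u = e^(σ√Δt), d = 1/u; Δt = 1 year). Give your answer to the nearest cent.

€37.27

CRR parameters: u = e^(σ√Δt) = e^(0.45·√1) = 1.5683, d = 1/u = 0.6376
Per-period rate: rΔt = 0.06·1 = 0.06, so R = e^0.06 = 1.0618
Risk-neutral probability p = (e^0.06 − 0.6376)/(1.5683 − 0.6376) = 0.4242/0.9307 = 0.4558
Terminal stock prices: S_uu = 295.2, S_ud = 120, S_dd = 48.79
Terminal payoffs (S − K): max(183.2, 0) = 183.2, max(8, 0) = 8, max(-63.21, 0) = 0
Node u (S = 188.2): V_u = e^(−0.06)·[0.4558·183.1524 + 0.5442·8.0000] = 82.7198
Node d (S = 76.52): V_d = e^(−0.06)·[0.4558·8.0000 + 0.5442·0.0000] = 3.4341
Node 0 (S = 120): V_0 = e^(−0.06)·[0.4558·82.7198 + 0.5442·3.4341] = 37.2682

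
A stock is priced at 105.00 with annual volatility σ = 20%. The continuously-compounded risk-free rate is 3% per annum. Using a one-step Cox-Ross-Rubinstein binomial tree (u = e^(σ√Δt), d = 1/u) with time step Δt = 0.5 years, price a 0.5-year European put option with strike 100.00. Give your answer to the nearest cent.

4.20

CRR parameters: u = e^(σ√Δt) = e^(0.2·√0.5) = 1.1519, d = 1/u = 0.8681
Per-period rate: rΔt = 0.03·0.5 = 0.015, so R = e^0.015 = 1.0151
Risk-neutral probability p = (e^0.015 − 0.8681)/(1.1519 − 0.8681) = 0.1470/0.2838 = 0.5180
Terminal stock prices: S_u = 121, S_d = 91.15
Terminal payoffs (K − S): max(-20.95, 0) = 0, max(8.847, 0) = 8.847
Node 0 (S = 105): V_0 = e^(−0.015)·[0.5180·0.0000 + 0.4820·8.8470] = 4.2011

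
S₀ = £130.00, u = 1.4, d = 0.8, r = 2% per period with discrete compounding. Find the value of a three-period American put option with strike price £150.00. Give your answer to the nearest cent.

Risk-neutral probability p = (1 + 0.02 − 0.8)/(1.4 − 0.8) = 0.2200/0.6000 = 0.3667
Terminal stock prices: S_uuu = 356.7, S_uud = 203.8, S_udd = 116.5, S_ddd = 66.56
Terminal payoffs (K − S): max(-206.7, 0) = 0, max(-53.84, 0) = 0, max(33.52, 0) = 33.52, max(83.44, 0) = 83.44
Node uu (S = 254.8): continuation = 1/1.02·[0.3667·0.0000 + 0.6333·0.0000] = 0.0000; exercise value = 0.0000 ≤ continuation, so V_uu = 0.0000
Node ud (S = 145.6): continuation = 1/1.02·[0.3667·0.0000 + 0.6333·33.5200] = 20.8131; exercise value = 4.4000 ≤ continuation, so V_ud = 20.8131
Node dd (S = 83.2): continuation = 1/1.02·[0.3667·33.5200 + 0.6333·83.4400] = 63.8588; exercise value = 66.8000 > continuation, so V_dd = 66.8000 (exercise)
Node u (S = 182): continuation = 1/1.02·[0.3667·0.0000 + 0.6333·20.8131] = 12.9231; exercise value = 0.0000 ≤ continuation, so V_u = 12.9231
Node d (S = 104): continuation = 1/1.02·[0.3667·20.8131 + 0.6333·66.8000] = 48.9589; exercise value = 46.0000 ≤ continuation, so V_d = 48.9589
Node 0 (S = 130): continuation = 1/1.02·[0.3667·12.9231 + 0.6333·48.9589] = 35.0449; exercise value = 20.0000 ≤ continuation, so V_0 = 35.0449

£35.04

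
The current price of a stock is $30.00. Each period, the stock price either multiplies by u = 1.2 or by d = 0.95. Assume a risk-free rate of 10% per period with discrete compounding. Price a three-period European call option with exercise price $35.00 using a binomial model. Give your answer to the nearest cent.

$4.69

Risk-neutral probability p = (1 + 0.1 − 0.95)/(1.2 − 0.95) = 0.1500/0.2500 = 0.6000
Terminal stock prices: S_uuu = 51.84, S_uud = 41.04, S_udd = 32.49, S_ddd = 25.72
Terminal payoffs (S − K): max(16.84, 0) = 16.84, max(6.04, 0) = 6.04, max(-2.51, 0) = 0, max(-9.279, 0) = 0
Node uu (S = 43.2): V_uu = 1/1.1·[0.6000·16.8400 + 0.4000·6.0400] = 11.3818
Node ud (S = 34.2): V_ud = 1/1.1·[0.6000·6.0400 + 0.4000·0.0000] = 3.2945
Node dd (S = 27.07): V_dd = 1/1.1·[0.6000·0.0000 + 0.4000·0.0000] = 0.0000
Node u (S = 36): V_u = 1/1.1·[0.6000·11.3818 + 0.4000·3.2945] = 7.4063
Node d (S = 28.5): V_d = 1/1.1·[0.6000·3.2945 + 0.4000·0.0000] = 1.7970
Node 0 (S = 30): V_0 = 1/1.1·[0.6000·7.4063 + 0.4000·1.7970] = 4.6933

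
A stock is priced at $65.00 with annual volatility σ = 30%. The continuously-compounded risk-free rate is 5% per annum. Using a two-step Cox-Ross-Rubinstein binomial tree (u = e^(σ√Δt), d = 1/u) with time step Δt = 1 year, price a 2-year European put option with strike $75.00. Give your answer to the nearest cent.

CRR parameters: u = e^(σ√Δt) = e^(0.3·√1) = 1.3499, d = 1/u = 0.7408
Per-period rate: rΔt = 0.05·1 = 0.05, so R = e^0.05 = 1.0513
Risk-neutral probability p = (e^0.05 − 0.7408)/(1.3499 − 0.7408) = 0.3105/0.6090 = 0.5097
Terminal stock prices: S_uu = 118.4, S_ud = 65, S_dd = 35.67
Terminal payoffs (K − S): max(-43.44, 0) = 0, max(10, 0) = 10, max(39.33, 0) = 39.33
Node u (S = 87.74): V_u = e^(−0.05)·[0.5097·0.0000 + 0.4903·10.0000] = 4.6635
Node d (S = 48.15): V_d = e^(−0.05)·[0.5097·10.0000 + 0.4903·39.3272] = 23.1890
Node 0 (S = 65): V_0 = e^(−0.05)·[0.5097·4.6635 + 0.4903·23.1890] = 13.0754

$13.08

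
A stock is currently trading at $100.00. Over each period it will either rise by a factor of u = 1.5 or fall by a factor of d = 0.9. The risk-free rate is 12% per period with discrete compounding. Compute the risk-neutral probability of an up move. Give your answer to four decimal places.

Risk-neutral probability p = (1 + 0.12 − 0.9)/(1.5 − 0.9) = 0.2200/0.6000 = 0.3667

p = 0.3667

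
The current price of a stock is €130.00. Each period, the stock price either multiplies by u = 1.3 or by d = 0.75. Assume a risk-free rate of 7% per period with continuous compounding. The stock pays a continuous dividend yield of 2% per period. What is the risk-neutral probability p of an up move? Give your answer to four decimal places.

p = 0.5478

Per-period risk-free factor R = e^0.07 = 1.0725; dividend-adjusted growth = e^(0.07−0.02) = 1.0513.
Risk-neutral probability p = (1.0513 − 0.75)/(1.3 − 0.75) = 0.3013/0.5500 = 0.5478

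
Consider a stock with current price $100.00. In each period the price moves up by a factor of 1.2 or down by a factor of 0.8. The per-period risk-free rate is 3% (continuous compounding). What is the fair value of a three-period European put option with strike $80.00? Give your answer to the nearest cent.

$2.91

Risk-neutral probability p = (e^0.03 − 0.8)/(1.2 − 0.8) = 0.2305/0.4000 = 0.5761
Terminal stock prices: S_uuu = 172.8, S_uud = 115.2, S_udd = 76.8, S_ddd = 51.2
Terminal payoffs (K − S): max(-92.8, 0) = 0, max(-35.2, 0) = 0, max(3.2, 0) = 3.2, max(28.8, 0) = 28.8
Node uu (S = 144): V_uu = e^(−0.03)·[0.5761·0.0000 + 0.4239·0.0000] = 0.0000
Node ud (S = 96): V_ud = e^(−0.03)·[0.5761·0.0000 + 0.4239·3.2000] = 1.3163
Node dd (S = 64): V_dd = e^(−0.03)·[0.5761·3.2000 + 0.4239·28.8000] = 13.6356
Node u (S = 120): V_u = e^(−0.03)·[0.5761·0.0000 + 0.4239·1.3163] = 0.5414
Node d (S = 80): V_d = e^(−0.03)·[0.5761·1.3163 + 0.4239·13.6356] = 6.3448
Node 0 (S = 100): V_0 = e^(−0.03)·[0.5761·0.5414 + 0.4239·6.3448] = 2.9126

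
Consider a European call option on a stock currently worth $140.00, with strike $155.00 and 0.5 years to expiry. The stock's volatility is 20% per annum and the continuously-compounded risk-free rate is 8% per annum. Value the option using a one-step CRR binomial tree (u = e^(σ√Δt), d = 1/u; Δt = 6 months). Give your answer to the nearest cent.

CRR parameters: u = e^(σ√Δt) = e^(0.2·√0.5) = 1.1519, d = 1/u = 0.8681
Per-period rate: rΔt = 0.08·0.5 = 0.04, so R = e^0.04 = 1.0408
Risk-neutral probability p = (e^0.04 − 0.8681)/(1.1519 − 0.8681) = 0.1727/0.2838 = 0.6085
Terminal stock prices: S_u = 161.3, S_d = 121.5
Terminal payoffs (S − K): max(6.267, 0) = 6.267, max(-33.46, 0) = 0
Node 0 (S = 140): V_0 = e^(−0.04)·[0.6085·6.2674 + 0.3915·0.0000] = 3.6642

$3.66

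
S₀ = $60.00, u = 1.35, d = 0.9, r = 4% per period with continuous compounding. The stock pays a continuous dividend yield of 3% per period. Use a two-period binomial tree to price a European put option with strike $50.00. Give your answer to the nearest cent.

Per-period risk-free factor R = e^0.04 = 1.0408; dividend-adjusted growth = e^(0.04−0.03) = 1.0101.
Risk-neutral probability p = (1.0101 − 0.9)/(1.35 − 0.9) = 0.1101/0.4500 = 0.2446
Terminal stock prices: S_uu = 109.4, S_ud = 72.9, S_dd = 48.6
Terminal payoffs (K − S): max(-59.35, 0) = 0, max(-22.9, 0) = 0, max(1.4, 0) = 1.4
Node u (S = 81): V_u = e^(−0.04)·[0.2446·0.0000 + 0.7554·0.0000] = 0.0000
Node d (S = 54): V_d = e^(−0.04)·[0.2446·0.0000 + 0.7554·1.4000] = 1.0162
Node 0 (S = 60): V_0 = e^(−0.04)·[0.2446·0.0000 + 0.7554·1.0162] = 0.7375

$0.74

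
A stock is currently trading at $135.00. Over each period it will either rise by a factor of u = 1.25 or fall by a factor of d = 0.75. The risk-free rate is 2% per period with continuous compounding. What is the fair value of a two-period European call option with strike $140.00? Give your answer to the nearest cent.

$19.90

Risk-neutral probability p = (e^0.02 − 0.75)/(1.25 − 0.75) = 0.2702/0.5000 = 0.5404
Terminal stock prices: S_uu = 210.9, S_ud = 126.6, S_dd = 75.94
Terminal payoffs (S − K): max(70.94, 0) = 70.94, max(-13.44, 0) = 0, max(-64.06, 0) = 0
Node u (S = 168.8): V_u = e^(−0.02)·[0.5404·70.9375 + 0.4596·0.0000] = 37.5757
Node d (S = 101.2): V_d = e^(−0.02)·[0.5404·0.0000 + 0.4596·0.0000] = 0.0000
Node 0 (S = 135): V_0 = e^(−0.02)·[0.5404·37.5757 + 0.4596·0.0000] = 19.9039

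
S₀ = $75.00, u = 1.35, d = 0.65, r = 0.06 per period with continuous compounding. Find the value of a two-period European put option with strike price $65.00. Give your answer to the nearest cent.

$5.01

Risk-neutral probability p = (e^0.06 − 0.65)/(1.35 − 0.65) = 0.4118/0.7000 = 0.5883
Terminal stock prices: S_uu = 136.7, S_ud = 65.81, S_dd = 31.69
Terminal payoffs (K − S): max(-71.69, 0) = 0, max(-0.8125, 0) = 0, max(33.31, 0) = 33.31
Node u (S = 101.2): V_u = e^(−0.06)·[0.5883·0.0000 + 0.4117·0.0000] = 0.0000
Node d (S = 48.75): V_d = e^(−0.06)·[0.5883·0.0000 + 0.4117·33.3125] = 12.9149
Node 0 (S = 75): V_0 = e^(−0.06)·[0.5883·0.0000 + 0.4117·12.9149] = 5.0070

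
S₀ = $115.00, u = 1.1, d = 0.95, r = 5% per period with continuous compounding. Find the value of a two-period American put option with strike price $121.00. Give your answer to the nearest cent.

Risk-neutral probability p = (e^0.05 − 0.95)/(1.1 − 0.95) = 0.1013/0.1500 = 0.6751
Terminal stock prices: S_uu = 139.2, S_ud = 120.2, S_dd = 103.8
Terminal payoffs (K − S): max(-18.15, 0) = 0, max(0.825, 0) = 0.825, max(17.21, 0) = 17.21
Node u (S = 126.5): continuation = e^(−0.05)·[0.6751·0.0000 + 0.3249·0.8250] = 0.2549; exercise value = 0.0000 ≤ continuation, so V_u = 0.2549
Node d (S = 109.2): continuation = e^(−0.05)·[0.6751·0.8250 + 0.3249·17.2125] = 5.8488; exercise value = 11.7500 > continuation, so V_d = 11.7500 (exercise)
Node 0 (S = 115): continuation = e^(−0.05)·[0.6751·0.2549 + 0.3249·11.7500] = 3.7947; exercise value = 6.0000 > continuation, so V_0 = 6.0000 (exercise)

$6.00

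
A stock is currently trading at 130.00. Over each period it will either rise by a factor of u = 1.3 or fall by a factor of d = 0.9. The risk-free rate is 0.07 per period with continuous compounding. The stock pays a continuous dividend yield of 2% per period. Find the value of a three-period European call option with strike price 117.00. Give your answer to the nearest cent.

Per-period risk-free factor R = e^0.07 = 1.0725; dividend-adjusted growth = e^(0.07−0.02) = 1.0513.
Risk-neutral probability p = (1.0513 − 0.9)/(1.3 − 0.9) = 0.1513/0.4000 = 0.3782
Terminal stock prices: S_uuu = 285.6, S_uud = 197.7, S_udd = 136.9, S_ddd = 94.77
Terminal payoffs (S − K): max(168.6, 0) = 168.6, max(80.73, 0) = 80.73, max(19.89, 0) = 19.89, max(-22.23, 0) = 0
Node uu (S = 219.7): V_uu = e^(−0.07)·[0.3782·168.6100 + 0.6218·80.7300] = 106.2596
Node ud (S = 152.1): V_ud = e^(−0.07)·[0.3782·80.7300 + 0.6218·19.8900] = 39.9981
Node dd (S = 105.3): V_dd = e^(−0.07)·[0.3782·19.8900 + 0.6218·0.0000] = 7.0134
Node u (S = 169): V_u = e^(−0.07)·[0.3782·106.2596 + 0.6218·39.9981] = 60.6585
Node d (S = 117): V_d = e^(−0.07)·[0.3782·39.9981 + 0.6218·7.0134] = 18.1700
Node 0 (S = 130): V_0 = e^(−0.07)·[0.3782·60.6585 + 0.6218·18.1700] = 31.9235

31.92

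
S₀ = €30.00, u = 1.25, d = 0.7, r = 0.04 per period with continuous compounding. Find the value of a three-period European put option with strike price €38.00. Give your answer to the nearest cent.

€8.05

Risk-neutral probability p = (e^0.04 − 0.7)/(1.25 − 0.7) = 0.3408/0.5500 = 0.6197
Terminal stock prices: S_uuu = 58.59, S_uud = 32.81, S_udd = 18.37, S_ddd = 10.29
Terminal payoffs (K − S): max(-20.59, 0) = 0, max(5.188, 0) = 5.188, max(19.63, 0) = 19.63, max(27.71, 0) = 27.71
Node uu (S = 46.88): V_uu = e^(−0.04)·[0.6197·0.0000 + 0.3803·5.1875] = 1.8957
Node ud (S = 26.25): V_ud = e^(−0.04)·[0.6197·5.1875 + 0.3803·19.6250] = 10.2600
Node dd (S = 14.7): V_dd = e^(−0.04)·[0.6197·19.6250 + 0.3803·27.7100] = 21.8100
Node u (S = 37.5): V_u = e^(−0.04)·[0.6197·1.8957 + 0.3803·10.2600] = 4.8779
Node d (S = 21): V_d = e^(−0.04)·[0.6197·10.2600 + 0.3803·21.8100] = 14.0784
Node 0 (S = 30): V_0 = e^(−0.04)·[0.6197·4.8779 + 0.3803·14.0784] = 8.0488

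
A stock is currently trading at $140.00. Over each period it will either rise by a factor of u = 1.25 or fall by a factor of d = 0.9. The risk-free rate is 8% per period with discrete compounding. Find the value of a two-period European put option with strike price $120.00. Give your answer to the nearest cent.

Risk-neutral probability p = (1 + 0.08 − 0.9)/(1.25 − 0.9) = 0.1800/0.3500 = 0.5143
Terminal stock prices: S_uu = 218.8, S_ud = 157.5, S_dd = 113.4
Terminal payoffs (K − S): max(-98.75, 0) = 0, max(-37.5, 0) = 0, max(6.6, 0) = 6.6
Node u (S = 175): V_u = 1/1.08·[0.5143·0.0000 + 0.4857·0.0000] = 0.0000
Node d (S = 126): V_d = 1/1.08·[0.5143·0.0000 + 0.4857·6.6000] = 2.9683
Node 0 (S = 140): V_0 = 1/1.08·[0.5143·0.0000 + 0.4857·2.9683] = 1.3349

$1.33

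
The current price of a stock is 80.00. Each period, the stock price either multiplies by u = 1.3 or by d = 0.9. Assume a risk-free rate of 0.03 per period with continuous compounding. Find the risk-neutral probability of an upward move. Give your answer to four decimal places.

p = 0.3261

Risk-neutral probability p = (e^0.03 − 0.9)/(1.3 − 0.9) = 0.1305/0.4000 = 0.3261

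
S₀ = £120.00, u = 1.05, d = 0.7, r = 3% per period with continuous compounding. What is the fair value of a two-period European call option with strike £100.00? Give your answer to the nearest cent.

Risk-neutral probability p = (e^0.03 − 0.7)/(1.05 − 0.7) = 0.3305/0.3500 = 0.9442
Terminal stock prices: S_uu = 132.3, S_ud = 88.2, S_dd = 58.8
Terminal payoffs (S − K): max(32.3, 0) = 32.3, max(-11.8, 0) = 0, max(-41.2, 0) = 0
Node u (S = 126): V_u = e^(−0.03)·[0.9442·32.3000 + 0.0558·0.0000] = 29.5949
Node d (S = 84): V_d = e^(−0.03)·[0.9442·0.0000 + 0.0558·0.0000] = 0.0000
Node 0 (S = 120): V_0 = e^(−0.03)·[0.9442·29.5949 + 0.0558·0.0000] = 27.1164

£27.12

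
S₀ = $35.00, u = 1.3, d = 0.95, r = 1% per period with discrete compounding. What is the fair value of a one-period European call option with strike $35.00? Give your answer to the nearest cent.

$1.78

Risk-neutral probability p = (1 + 0.01 − 0.95)/(1.3 − 0.95) = 0.0600/0.3500 = 0.1714
Terminal stock prices: S_u = 45.5, S_d = 33.25
Terminal payoffs (S − K): max(10.5, 0) = 10.5, max(-1.75, 0) = 0
Node 0 (S = 35): V_0 = 1/1.01·[0.1714·10.5000 + 0.8286·0.0000] = 1.7822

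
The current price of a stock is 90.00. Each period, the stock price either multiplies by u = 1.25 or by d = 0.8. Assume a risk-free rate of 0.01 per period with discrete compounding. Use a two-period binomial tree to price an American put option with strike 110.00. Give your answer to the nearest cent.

Risk-neutral probability p = (1 + 0.01 − 0.8)/(1.25 − 0.8) = 0.2100/0.4500 = 0.4667
Terminal stock prices: S_uu = 140.6, S_ud = 90, S_dd = 57.6
Terminal payoffs (K − S): max(-30.62, 0) = 0, max(20, 0) = 20, max(52.4, 0) = 52.4
Node u (S = 112.5): continuation = 1/1.01·[0.4667·0.0000 + 0.5333·20.0000] = 10.5611; exercise value = 0.0000 ≤ continuation, so V_u = 10.5611
Node d (S = 72): continuation = 1/1.01·[0.4667·20.0000 + 0.5333·52.4000] = 36.9109; exercise value = 38.0000 > continuation, so V_d = 38.0000 (exercise)
Node 0 (S = 90): continuation = 1/1.01·[0.4667·10.5611 + 0.5333·38.0000] = 24.9457; exercise value = 20.0000 ≤ continuation, so V_0 = 24.9457

24.95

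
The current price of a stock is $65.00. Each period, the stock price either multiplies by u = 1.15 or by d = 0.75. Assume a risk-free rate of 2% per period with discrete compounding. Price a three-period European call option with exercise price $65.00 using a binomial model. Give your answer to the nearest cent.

$9.81

Risk-neutral probability p = (1 + 0.02 − 0.75)/(1.15 − 0.75) = 0.2700/0.4000 = 0.6750
Terminal stock prices: S_uuu = 98.86, S_uud = 64.47, S_udd = 42.05, S_ddd = 27.42
Terminal payoffs (S − K): max(33.86, 0) = 33.86, max(-0.5281, 0) = 0, max(-22.95, 0) = 0, max(-37.58, 0) = 0
Node uu (S = 85.96): V_uu = 1/1.02·[0.6750·33.8569 + 0.3250·0.0000] = 22.4053
Node ud (S = 56.06): V_ud = 1/1.02·[0.6750·0.0000 + 0.3250·0.0000] = 0.0000
Node dd (S = 36.56): V_dd = 1/1.02·[0.6750·0.0000 + 0.3250·0.0000] = 0.0000
Node u (S = 74.75): V_u = 1/1.02·[0.6750·22.4053 + 0.3250·0.0000] = 14.8270
Node d (S = 48.75): V_d = 1/1.02·[0.6750·0.0000 + 0.3250·0.0000] = 0.0000
Node 0 (S = 65): V_0 = 1/1.02·[0.6750·14.8270 + 0.3250·0.0000] = 9.8120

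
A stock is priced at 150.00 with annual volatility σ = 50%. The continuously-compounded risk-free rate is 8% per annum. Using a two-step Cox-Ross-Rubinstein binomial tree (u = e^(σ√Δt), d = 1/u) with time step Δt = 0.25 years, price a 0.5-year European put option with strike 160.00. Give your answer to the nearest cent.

22.88

CRR parameters: u = e^(σ√Δt) = e^(0.5·√0.25) = 1.2840, d = 1/u = 0.7788
Per-period rate: rΔt = 0.08·0.25 = 0.02, so R = e^0.02 = 1.0202
Risk-neutral probability p = (e^0.02 − 0.7788)/(1.2840 − 0.7788) = 0.2414/0.5052 = 0.4778
Terminal stock prices: S_uu = 247.3, S_ud = 150, S_dd = 90.98
Terminal payoffs (K − S): max(-87.31, 0) = 0, max(10, 0) = 10, max(69.02, 0) = 69.02
Node u (S = 192.6): V_u = e^(−0.02)·[0.4778·0.0000 + 0.5222·10.0000] = 5.1185
Node d (S = 116.8): V_d = e^(−0.02)·[0.4778·10.0000 + 0.5222·69.0204] = 40.0117
Node 0 (S = 150): V_0 = e^(−0.02)·[0.4778·5.1185 + 0.5222·40.0117] = 22.8773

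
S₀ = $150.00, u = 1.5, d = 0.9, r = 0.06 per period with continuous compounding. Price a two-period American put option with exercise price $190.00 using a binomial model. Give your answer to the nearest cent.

$40.00

Risk-neutral probability p = (e^0.06 − 0.9)/(1.5 − 0.9) = 0.1618/0.6000 = 0.2697
Terminal stock prices: S_uu = 337.5, S_ud = 202.5, S_dd = 121.5
Terminal payoffs (K − S): max(-147.5, 0) = 0, max(-12.5, 0) = 0, max(68.5, 0) = 68.5
Node u (S = 225): continuation = e^(−0.06)·[0.2697·0.0000 + 0.7303·0.0000] = 0.0000; exercise value = 0.0000 ≤ continuation, so V_u = 0.0000
Node d (S = 135): continuation = e^(−0.06)·[0.2697·0.0000 + 0.7303·68.5000] = 47.1105; exercise value = 55.0000 > continuation, so V_d = 55.0000 (exercise)
Node 0 (S = 150): continuation = e^(−0.06)·[0.2697·0.0000 + 0.7303·55.0000] = 37.8260; exercise value = 40.0000 > continuation, so V_0 = 40.0000 (exercise)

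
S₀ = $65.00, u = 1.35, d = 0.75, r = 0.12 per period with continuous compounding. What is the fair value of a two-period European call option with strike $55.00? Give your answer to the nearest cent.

$23.73

Risk-neutral probability p = (e^0.12 − 0.75)/(1.35 − 0.75) = 0.3775/0.6000 = 0.6292
Terminal stock prices: S_uu = 118.5, S_ud = 65.81, S_dd = 36.56
Terminal payoffs (S − K): max(63.46, 0) = 63.46, max(10.81, 0) = 10.81, max(-18.44, 0) = 0
Node u (S = 87.75): V_u = e^(−0.12)·[0.6292·63.4625 + 0.3708·10.8125] = 38.9694
Node d (S = 48.75): V_d = e^(−0.12)·[0.6292·10.8125 + 0.3708·0.0000] = 6.0335
Node 0 (S = 65): V_0 = e^(−0.12)·[0.6292·38.9694 + 0.3708·6.0335] = 23.7300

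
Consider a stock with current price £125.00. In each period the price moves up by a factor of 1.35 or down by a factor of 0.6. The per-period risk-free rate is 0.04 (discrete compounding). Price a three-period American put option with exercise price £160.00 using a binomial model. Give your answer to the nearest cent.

£49.90

Risk-neutral probability p = (1 + 0.04 − 0.6)/(1.35 − 0.6) = 0.4400/0.7500 = 0.5867
Terminal stock prices: S_uuu = 307.5, S_uud = 136.7, S_udd = 60.75, S_ddd = 27
Terminal payoffs (K − S): max(-147.5, 0) = 0, max(23.31, 0) = 23.31, max(99.25, 0) = 99.25, max(133, 0) = 133
Node uu (S = 227.8): continuation = 1/1.04·[0.5867·0.0000 + 0.4133·23.3125] = 9.2652; exercise value = 0.0000 ≤ continuation, so V_uu = 9.2652
Node ud (S = 101.2): continuation = 1/1.04·[0.5867·23.3125 + 0.4133·99.2500] = 52.5962; exercise value = 58.7500 > continuation, so V_ud = 58.7500 (exercise)
Node dd (S = 45): continuation = 1/1.04·[0.5867·99.2500 + 0.4133·133.0000] = 108.8462; exercise value = 115.0000 > continuation, so V_dd = 115.0000 (exercise)
Node u (S = 168.8): continuation = 1/1.04·[0.5867·9.2652 + 0.4133·58.7500] = 28.5759; exercise value = 0.0000 ≤ continuation, so V_u = 28.5759
Node d (S = 75): continuation = 1/1.04·[0.5867·58.7500 + 0.4133·115.0000] = 78.8462; exercise value = 85.0000 > continuation, so V_d = 85.0000 (exercise)
Node 0 (S = 125): continuation = 1/1.04·[0.5867·28.5759 + 0.4133·85.0000] = 49.9018; exercise value = 35.0000 ≤ continuation, so V_0 = 49.9018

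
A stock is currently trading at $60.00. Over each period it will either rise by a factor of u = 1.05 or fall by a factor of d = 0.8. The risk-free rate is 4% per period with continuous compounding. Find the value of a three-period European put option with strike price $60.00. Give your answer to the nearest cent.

Risk-neutral probability p = (e^0.04 − 0.8)/(1.05 − 0.8) = 0.2408/0.2500 = 0.9632
Terminal stock prices: S_uuu = 69.46, S_uud = 52.92, S_udd = 40.32, S_ddd = 30.72
Terminal payoffs (K − S): max(-9.458, 0) = 0, max(7.08, 0) = 7.08, max(19.68, 0) = 19.68, max(29.28, 0) = 29.28
Node uu (S = 66.15): V_uu = e^(−0.04)·[0.9632·0.0000 + 0.0368·7.0800] = 0.2500
Node ud (S = 50.4): V_ud = e^(−0.04)·[0.9632·7.0800 + 0.0368·19.6800] = 7.2474
Node dd (S = 38.4): V_dd = e^(−0.04)·[0.9632·19.6800 + 0.0368·29.2800] = 19.2474
Node u (S = 63): V_u = e^(−0.04)·[0.9632·0.2500 + 0.0368·7.2474] = 0.4873
Node d (S = 48): V_d = e^(−0.04)·[0.9632·7.2474 + 0.0368·19.2474] = 7.3870
Node 0 (S = 60): V_0 = e^(−0.04)·[0.9632·0.4873 + 0.0368·7.3870] = 0.7119

$0.71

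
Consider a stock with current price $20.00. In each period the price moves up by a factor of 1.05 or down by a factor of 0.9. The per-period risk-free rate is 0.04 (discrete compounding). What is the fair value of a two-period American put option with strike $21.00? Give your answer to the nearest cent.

Risk-neutral probability p = (1 + 0.04 − 0.9)/(1.05 − 0.9) = 0.1400/0.1500 = 0.9333
Terminal stock prices: S_uu = 22.05, S_ud = 18.9, S_dd = 16.2
Terminal payoffs (K − S): max(-1.05, 0) = 0, max(2.1, 0) = 2.1, max(4.8, 0) = 4.8
Node u (S = 21): continuation = 1/1.04·[0.9333·0.0000 + 0.0667·2.1000] = 0.1346; exercise value = 0.0000 ≤ continuation, so V_u = 0.1346
Node d (S = 18): continuation = 1/1.04·[0.9333·2.1000 + 0.0667·4.8000] = 2.1923; exercise value = 3.0000 > continuation, so V_d = 3.0000 (exercise)
Node 0 (S = 20): continuation = 1/1.04·[0.9333·0.1346 + 0.0667·3.0000] = 0.3131; exercise value = 1.0000 > continuation, so V_0 = 1.0000 (exercise)

$1.00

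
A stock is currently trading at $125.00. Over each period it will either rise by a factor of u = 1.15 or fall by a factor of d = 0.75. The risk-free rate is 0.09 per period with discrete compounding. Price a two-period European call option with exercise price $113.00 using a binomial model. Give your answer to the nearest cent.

$31.81

Risk-neutral probability p = (1 + 0.09 − 0.75)/(1.15 − 0.75) = 0.3400/0.4000 = 0.8500
Terminal stock prices: S_uu = 165.3, S_ud = 107.8, S_dd = 70.31
Terminal payoffs (S − K): max(52.31, 0) = 52.31, max(-5.188, 0) = 0, max(-42.69, 0) = 0
Node u (S = 143.8): V_u = 1/1.09·[0.8500·52.3125 + 0.1500·0.0000] = 40.7942
Node d (S = 93.75): V_d = 1/1.09·[0.8500·0.0000 + 0.1500·0.0000] = 0.0000
Node 0 (S = 125): V_0 = 1/1.09·[0.8500·40.7942 + 0.1500·0.0000] = 31.8120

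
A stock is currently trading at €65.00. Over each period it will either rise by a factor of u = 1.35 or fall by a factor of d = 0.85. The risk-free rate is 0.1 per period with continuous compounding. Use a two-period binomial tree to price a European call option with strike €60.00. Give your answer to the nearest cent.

Risk-neutral probability p = (e^0.1 − 0.85)/(1.35 − 0.85) = 0.2552/0.5000 = 0.5103
Terminal stock prices: S_uu = 118.5, S_ud = 74.59, S_dd = 46.96
Terminal payoffs (S − K): max(58.46, 0) = 58.46, max(14.59, 0) = 14.59, max(-13.04, 0) = 0
Node u (S = 87.75): V_u = e^(−0.1)·[0.5103·58.4625 + 0.4897·14.5875] = 33.4598
Node d (S = 55.25): V_d = e^(−0.1)·[0.5103·14.5875 + 0.4897·0.0000] = 6.7362
Node 0 (S = 65): V_0 = e^(−0.1)·[0.5103·33.4598 + 0.4897·6.7362] = 18.4355

€18.44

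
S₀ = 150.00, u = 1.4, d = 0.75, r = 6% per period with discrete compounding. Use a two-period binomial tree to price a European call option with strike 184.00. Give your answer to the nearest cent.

Risk-neutral probability p = (1 + 0.06 − 0.75)/(1.4 − 0.75) = 0.3100/0.6500 = 0.4769
Terminal stock prices: S_uu = 294, S_ud = 157.5, S_dd = 84.38
Terminal payoffs (S − K): max(110, 0) = 110, max(-26.5, 0) = 0, max(-99.62, 0) = 0
Node u (S = 210): V_u = 1/1.06·[0.4769·110.0000 + 0.5231·0.0000] = 49.4920
Node d (S = 112.5): V_d = 1/1.06·[0.4769·0.0000 + 0.5231·0.0000] = 0.0000
Node 0 (S = 150): V_0 = 1/1.06·[0.4769·49.4920 + 0.5231·0.0000] = 22.2678

22.27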